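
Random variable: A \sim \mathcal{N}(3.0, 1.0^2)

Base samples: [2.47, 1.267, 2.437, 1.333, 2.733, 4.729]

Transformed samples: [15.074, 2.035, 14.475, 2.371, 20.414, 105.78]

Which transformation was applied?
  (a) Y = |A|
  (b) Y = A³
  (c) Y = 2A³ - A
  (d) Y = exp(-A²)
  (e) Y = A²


Checking option (b) Y = A³:
  A = 2.47 -> Y = 15.074 ✓
  A = 1.267 -> Y = 2.035 ✓
  A = 2.437 -> Y = 14.475 ✓
All samples match this transformation.

(b) A³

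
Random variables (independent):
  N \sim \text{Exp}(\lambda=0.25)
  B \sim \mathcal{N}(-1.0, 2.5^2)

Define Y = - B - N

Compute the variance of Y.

For independent RVs: Var(aX + bY) = a²Var(X) + b²Var(Y)
Var(N) = 16
Var(B) = 6.25
Var(Y) = (-1)²*16 + (-1)²*6.25
= 1*16 + 1*6.25 = 22.25

22.25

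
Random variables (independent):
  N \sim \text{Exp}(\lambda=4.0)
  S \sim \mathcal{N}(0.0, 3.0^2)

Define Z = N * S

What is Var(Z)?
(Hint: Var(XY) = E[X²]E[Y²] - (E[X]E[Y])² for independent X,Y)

Var(XY) = E[X²]E[Y²] - (E[X]E[Y])²
E[N] = 0.25, Var(N) = 0.0625
E[S] = 0, Var(S) = 9
E[N²] = 0.0625 + 0.25² = 0.125
E[S²] = 9 + 0² = 9
Var(Z) = 0.125*9 - (0.25*0)²
= 1.125 - 0 = 1.125

1.125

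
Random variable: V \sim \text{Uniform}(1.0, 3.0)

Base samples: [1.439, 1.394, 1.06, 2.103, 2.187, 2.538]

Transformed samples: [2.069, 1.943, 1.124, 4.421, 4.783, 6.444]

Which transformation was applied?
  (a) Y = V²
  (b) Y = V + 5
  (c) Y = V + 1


Checking option (a) Y = V²:
  V = 1.439 -> Y = 2.069 ✓
  V = 1.394 -> Y = 1.943 ✓
  V = 1.06 -> Y = 1.124 ✓
All samples match this transformation.

(a) V²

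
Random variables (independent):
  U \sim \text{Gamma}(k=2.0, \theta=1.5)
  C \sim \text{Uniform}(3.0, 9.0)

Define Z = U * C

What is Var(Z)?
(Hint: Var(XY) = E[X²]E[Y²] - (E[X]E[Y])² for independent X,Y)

Var(XY) = E[X²]E[Y²] - (E[X]E[Y])²
E[U] = 3, Var(U) = 4.5
E[C] = 6, Var(C) = 3
E[U²] = 4.5 + 3² = 13.5
E[C²] = 3 + 6² = 39
Var(Z) = 13.5*39 - (3*6)²
= 526.5 - 324 = 202.5

202.5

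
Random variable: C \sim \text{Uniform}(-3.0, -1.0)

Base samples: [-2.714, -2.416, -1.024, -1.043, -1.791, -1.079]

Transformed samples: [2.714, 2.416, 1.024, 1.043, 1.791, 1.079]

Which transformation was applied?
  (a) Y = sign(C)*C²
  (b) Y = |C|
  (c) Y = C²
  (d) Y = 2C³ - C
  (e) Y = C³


Checking option (b) Y = |C|:
  C = -2.714 -> Y = 2.714 ✓
  C = -2.416 -> Y = 2.416 ✓
  C = -1.024 -> Y = 1.024 ✓
All samples match this transformation.

(b) |C|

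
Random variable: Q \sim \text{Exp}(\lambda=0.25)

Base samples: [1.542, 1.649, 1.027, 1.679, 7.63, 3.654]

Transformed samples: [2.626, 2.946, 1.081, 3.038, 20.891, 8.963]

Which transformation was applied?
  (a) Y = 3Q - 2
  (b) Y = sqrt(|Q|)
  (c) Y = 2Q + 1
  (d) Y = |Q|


Checking option (a) Y = 3Q - 2:
  Q = 1.542 -> Y = 2.626 ✓
  Q = 1.649 -> Y = 2.946 ✓
  Q = 1.027 -> Y = 1.081 ✓
All samples match this transformation.

(a) 3Q - 2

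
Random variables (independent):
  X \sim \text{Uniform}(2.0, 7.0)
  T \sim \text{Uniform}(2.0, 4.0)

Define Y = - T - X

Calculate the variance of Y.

For independent RVs: Var(aX + bY) = a²Var(X) + b²Var(Y)
Var(X) = 2.0833333
Var(T) = 0.33333333
Var(Y) = (-1)²*2.0833333 + (-1)²*0.33333333
= 1*2.0833333 + 1*0.33333333 = 2.4166667

2.4166667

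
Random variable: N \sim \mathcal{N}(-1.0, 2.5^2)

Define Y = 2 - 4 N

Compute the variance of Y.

For Y = aN + b: Var(Y) = a² * Var(N)
Var(N) = 2.5^2 = 6.25
Var(Y) = (-4)² * 6.25 = 16 * 6.25 = 100

100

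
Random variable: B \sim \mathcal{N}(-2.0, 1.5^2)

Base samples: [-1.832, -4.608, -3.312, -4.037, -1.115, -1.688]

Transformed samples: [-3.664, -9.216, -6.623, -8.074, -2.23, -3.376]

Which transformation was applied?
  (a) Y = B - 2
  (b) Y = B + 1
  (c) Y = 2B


Checking option (c) Y = 2B:
  B = -1.832 -> Y = -3.664 ✓
  B = -4.608 -> Y = -9.216 ✓
  B = -3.312 -> Y = -6.623 ✓
All samples match this transformation.

(c) 2B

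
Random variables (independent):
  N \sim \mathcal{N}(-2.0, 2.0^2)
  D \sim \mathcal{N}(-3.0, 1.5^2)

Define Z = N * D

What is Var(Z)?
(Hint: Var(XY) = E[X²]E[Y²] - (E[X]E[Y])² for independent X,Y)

Var(XY) = E[X²]E[Y²] - (E[X]E[Y])²
E[N] = -2, Var(N) = 4
E[D] = -3, Var(D) = 2.25
E[N²] = 4 + (-2)² = 8
E[D²] = 2.25 + (-3)² = 11.25
Var(Z) = 8*11.25 - (-2*(-3))²
= 90 - 36 = 54

54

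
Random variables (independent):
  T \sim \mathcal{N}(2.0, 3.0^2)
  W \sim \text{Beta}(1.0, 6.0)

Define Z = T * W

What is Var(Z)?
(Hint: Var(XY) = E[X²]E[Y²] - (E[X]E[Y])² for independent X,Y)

Var(XY) = E[X²]E[Y²] - (E[X]E[Y])²
E[T] = 2, Var(T) = 9
E[W] = 0.14285714, Var(W) = 0.015306122
E[T²] = 9 + 2² = 13
E[W²] = 0.015306122 + 0.14285714² = 0.035714286
Var(Z) = 13*0.035714286 - (2*0.14285714)²
= 0.46428571 - 0.081632653 = 0.38265306

0.38265306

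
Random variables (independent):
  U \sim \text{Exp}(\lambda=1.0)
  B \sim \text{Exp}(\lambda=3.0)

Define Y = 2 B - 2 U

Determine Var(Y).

For independent RVs: Var(aX + bY) = a²Var(X) + b²Var(Y)
Var(U) = 1
Var(B) = 0.11111111
Var(Y) = (-2)²*1 + 2²*0.11111111
= 4*1 + 4*0.11111111 = 4.4444444

4.4444444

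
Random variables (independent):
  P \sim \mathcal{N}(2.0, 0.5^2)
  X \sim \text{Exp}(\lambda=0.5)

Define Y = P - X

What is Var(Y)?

For independent RVs: Var(aX + bY) = a²Var(X) + b²Var(Y)
Var(P) = 0.25
Var(X) = 4
Var(Y) = 1²*0.25 + (-1)²*4
= 1*0.25 + 1*4 = 4.25

4.25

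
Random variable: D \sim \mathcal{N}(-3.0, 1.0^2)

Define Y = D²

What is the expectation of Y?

Using E[X²] = Var(X) + (E[X])²:
E[D] = -3
Var(D) = 1.0^2 = 1
E[D²] = 1 + (-3)² = 1 + 9 = 10

10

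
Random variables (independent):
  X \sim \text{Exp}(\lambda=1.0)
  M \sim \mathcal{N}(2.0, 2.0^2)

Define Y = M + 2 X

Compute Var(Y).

For independent RVs: Var(aX + bY) = a²Var(X) + b²Var(Y)
Var(X) = 1
Var(M) = 4
Var(Y) = 2²*1 + 1²*4
= 4*1 + 1*4 = 8

8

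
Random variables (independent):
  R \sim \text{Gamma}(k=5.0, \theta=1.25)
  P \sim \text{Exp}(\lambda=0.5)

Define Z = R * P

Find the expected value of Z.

For independent RVs: E[XY] = E[X]*E[Y]
E[R] = 6.25
E[P] = 2
E[Z] = 6.25 * 2 = 12.5

12.5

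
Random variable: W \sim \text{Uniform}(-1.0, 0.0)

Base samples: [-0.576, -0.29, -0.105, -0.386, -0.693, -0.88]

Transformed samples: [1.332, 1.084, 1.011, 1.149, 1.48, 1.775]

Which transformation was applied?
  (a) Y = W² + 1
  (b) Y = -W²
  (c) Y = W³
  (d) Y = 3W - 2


Checking option (a) Y = W² + 1:
  W = -0.576 -> Y = 1.332 ✓
  W = -0.29 -> Y = 1.084 ✓
  W = -0.105 -> Y = 1.011 ✓
All samples match this transformation.

(a) W² + 1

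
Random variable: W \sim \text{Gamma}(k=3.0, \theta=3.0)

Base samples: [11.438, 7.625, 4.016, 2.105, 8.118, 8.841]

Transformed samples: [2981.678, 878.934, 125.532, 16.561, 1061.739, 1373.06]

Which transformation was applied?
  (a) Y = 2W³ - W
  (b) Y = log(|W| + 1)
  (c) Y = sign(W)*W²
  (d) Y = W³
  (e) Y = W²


Checking option (a) Y = 2W³ - W:
  W = 11.438 -> Y = 2981.678 ✓
  W = 7.625 -> Y = 878.934 ✓
  W = 4.016 -> Y = 125.532 ✓
All samples match this transformation.

(a) 2W³ - W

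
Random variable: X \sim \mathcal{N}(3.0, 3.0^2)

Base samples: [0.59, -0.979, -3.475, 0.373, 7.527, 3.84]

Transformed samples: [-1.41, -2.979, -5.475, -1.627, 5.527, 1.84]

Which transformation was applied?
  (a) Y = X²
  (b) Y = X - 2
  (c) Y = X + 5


Checking option (b) Y = X - 2:
  X = 0.59 -> Y = -1.41 ✓
  X = -0.979 -> Y = -2.979 ✓
  X = -3.475 -> Y = -5.475 ✓
All samples match this transformation.

(b) X - 2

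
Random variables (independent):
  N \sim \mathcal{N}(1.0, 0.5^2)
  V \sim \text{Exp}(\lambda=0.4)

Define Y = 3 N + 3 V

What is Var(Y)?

For independent RVs: Var(aX + bY) = a²Var(X) + b²Var(Y)
Var(N) = 0.25
Var(V) = 6.25
Var(Y) = 3²*0.25 + 3²*6.25
= 9*0.25 + 9*6.25 = 58.5

58.5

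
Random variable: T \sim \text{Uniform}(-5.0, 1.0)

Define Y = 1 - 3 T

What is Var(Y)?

For Y = aT + b: Var(Y) = a² * Var(T)
Var(T) = (1 + 5)^2/12 = 3
Var(Y) = (-3)² * 3 = 9 * 3 = 27

27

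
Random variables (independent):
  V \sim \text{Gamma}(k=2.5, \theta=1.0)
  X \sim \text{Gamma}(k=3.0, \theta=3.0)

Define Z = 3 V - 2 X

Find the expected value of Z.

E[Z] = 3*E[V] - 2*E[X]
E[V] = 2.5
E[X] = 9
E[Z] = 3*2.5 - 2*9 = -10.5

-10.5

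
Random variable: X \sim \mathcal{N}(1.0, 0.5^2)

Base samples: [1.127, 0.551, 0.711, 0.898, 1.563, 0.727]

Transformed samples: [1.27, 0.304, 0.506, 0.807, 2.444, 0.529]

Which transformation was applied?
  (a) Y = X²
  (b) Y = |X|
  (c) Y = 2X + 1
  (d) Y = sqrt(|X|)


Checking option (a) Y = X²:
  X = 1.127 -> Y = 1.27 ✓
  X = 0.551 -> Y = 0.304 ✓
  X = 0.711 -> Y = 0.506 ✓
All samples match this transformation.

(a) X²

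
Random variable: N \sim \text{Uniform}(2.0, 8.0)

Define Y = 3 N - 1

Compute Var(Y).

For Y = aN + b: Var(Y) = a² * Var(N)
Var(N) = (8 - 2)^2/12 = 3
Var(Y) = 3² * 3 = 9 * 3 = 27

27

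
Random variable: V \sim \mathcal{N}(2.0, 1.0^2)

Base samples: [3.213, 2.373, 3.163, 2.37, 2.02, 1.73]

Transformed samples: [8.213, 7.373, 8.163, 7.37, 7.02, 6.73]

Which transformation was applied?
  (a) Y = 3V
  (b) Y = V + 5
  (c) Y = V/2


Checking option (b) Y = V + 5:
  V = 3.213 -> Y = 8.213 ✓
  V = 2.373 -> Y = 7.373 ✓
  V = 3.163 -> Y = 8.163 ✓
All samples match this transformation.

(b) V + 5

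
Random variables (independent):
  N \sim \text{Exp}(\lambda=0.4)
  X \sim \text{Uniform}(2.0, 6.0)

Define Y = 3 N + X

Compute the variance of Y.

For independent RVs: Var(aX + bY) = a²Var(X) + b²Var(Y)
Var(N) = 6.25
Var(X) = 1.3333333
Var(Y) = 3²*6.25 + 1²*1.3333333
= 9*6.25 + 1*1.3333333 = 57.583333

57.583333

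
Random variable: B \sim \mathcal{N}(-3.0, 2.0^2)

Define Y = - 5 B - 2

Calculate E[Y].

For Y = -5B - 2:
E[Y] = -5 * E[B] - 2
E[B] = -3.0 = -3
E[Y] = -5 * (-3) - 2 = 13

13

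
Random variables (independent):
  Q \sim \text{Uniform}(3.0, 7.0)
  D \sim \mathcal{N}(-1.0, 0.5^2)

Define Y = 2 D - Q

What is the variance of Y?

For independent RVs: Var(aX + bY) = a²Var(X) + b²Var(Y)
Var(Q) = 1.3333333
Var(D) = 0.25
Var(Y) = (-1)²*1.3333333 + 2²*0.25
= 1*1.3333333 + 4*0.25 = 2.3333333

2.3333333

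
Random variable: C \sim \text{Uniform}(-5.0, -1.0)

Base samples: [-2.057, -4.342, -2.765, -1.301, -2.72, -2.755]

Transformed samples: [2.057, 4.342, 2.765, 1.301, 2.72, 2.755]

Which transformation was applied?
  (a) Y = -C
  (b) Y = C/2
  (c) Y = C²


Checking option (a) Y = -C:
  C = -2.057 -> Y = 2.057 ✓
  C = -4.342 -> Y = 4.342 ✓
  C = -2.765 -> Y = 2.765 ✓
All samples match this transformation.

(a) -C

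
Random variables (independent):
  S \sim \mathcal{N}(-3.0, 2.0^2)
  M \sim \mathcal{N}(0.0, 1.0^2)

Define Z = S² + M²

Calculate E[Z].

E[Z] = E[S²] + E[M²]
E[S²] = Var(S) + E[S]² = 4 + 9 = 13
E[M²] = Var(M) + E[M]² = 1 + 0 = 1
E[Z] = 13 + 1 = 14

14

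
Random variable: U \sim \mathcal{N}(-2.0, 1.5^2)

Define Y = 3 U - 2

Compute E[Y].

For Y = 3U - 2:
E[Y] = 3 * E[U] - 2
E[U] = -2.0 = -2
E[Y] = 3 * (-2) - 2 = -8

-8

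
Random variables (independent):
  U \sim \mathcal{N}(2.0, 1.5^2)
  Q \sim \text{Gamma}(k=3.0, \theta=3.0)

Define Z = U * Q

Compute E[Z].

For independent RVs: E[XY] = E[X]*E[Y]
E[U] = 2
E[Q] = 9
E[Z] = 2 * 9 = 18

18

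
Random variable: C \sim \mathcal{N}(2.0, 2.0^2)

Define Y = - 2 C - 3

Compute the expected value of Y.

For Y = -2C - 3:
E[Y] = -2 * E[C] - 3
E[C] = 2.0 = 2
E[Y] = -2 * 2 - 3 = -7

-7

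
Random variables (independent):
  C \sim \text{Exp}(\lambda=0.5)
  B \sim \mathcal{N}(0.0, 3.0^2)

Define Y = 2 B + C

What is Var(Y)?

For independent RVs: Var(aX + bY) = a²Var(X) + b²Var(Y)
Var(C) = 4
Var(B) = 9
Var(Y) = 1²*4 + 2²*9
= 1*4 + 4*9 = 40

40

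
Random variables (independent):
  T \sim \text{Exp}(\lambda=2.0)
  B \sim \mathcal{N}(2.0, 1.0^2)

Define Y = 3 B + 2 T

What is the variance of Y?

For independent RVs: Var(aX + bY) = a²Var(X) + b²Var(Y)
Var(T) = 0.25
Var(B) = 1
Var(Y) = 2²*0.25 + 3²*1
= 4*0.25 + 9*1 = 10

10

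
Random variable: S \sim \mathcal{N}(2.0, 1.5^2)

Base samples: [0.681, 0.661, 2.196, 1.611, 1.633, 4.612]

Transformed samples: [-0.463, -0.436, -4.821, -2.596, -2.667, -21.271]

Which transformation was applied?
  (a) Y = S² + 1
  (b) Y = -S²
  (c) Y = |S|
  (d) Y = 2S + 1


Checking option (b) Y = -S²:
  S = 0.681 -> Y = -0.463 ✓
  S = 0.661 -> Y = -0.436 ✓
  S = 2.196 -> Y = -4.821 ✓
All samples match this transformation.

(b) -S²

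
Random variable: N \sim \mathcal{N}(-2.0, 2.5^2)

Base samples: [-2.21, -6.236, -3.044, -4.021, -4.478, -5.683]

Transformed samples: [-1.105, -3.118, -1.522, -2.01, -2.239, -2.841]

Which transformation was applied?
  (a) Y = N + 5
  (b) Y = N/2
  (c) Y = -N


Checking option (b) Y = N/2:
  N = -2.21 -> Y = -1.105 ✓
  N = -6.236 -> Y = -3.118 ✓
  N = -3.044 -> Y = -1.522 ✓
All samples match this transformation.

(b) N/2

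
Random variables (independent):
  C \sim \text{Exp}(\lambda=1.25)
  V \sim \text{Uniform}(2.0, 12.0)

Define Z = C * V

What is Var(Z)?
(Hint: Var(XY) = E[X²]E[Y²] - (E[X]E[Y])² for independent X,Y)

Var(XY) = E[X²]E[Y²] - (E[X]E[Y])²
E[C] = 0.8, Var(C) = 0.64
E[V] = 7, Var(V) = 8.3333333
E[C²] = 0.64 + 0.8² = 1.28
E[V²] = 8.3333333 + 7² = 57.333333
Var(Z) = 1.28*57.333333 - (0.8*7)²
= 73.386667 - 31.36 = 42.026667

42.026667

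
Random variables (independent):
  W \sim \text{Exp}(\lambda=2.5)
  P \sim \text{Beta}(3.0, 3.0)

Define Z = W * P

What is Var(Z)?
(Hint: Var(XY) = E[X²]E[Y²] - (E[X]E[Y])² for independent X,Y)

Var(XY) = E[X²]E[Y²] - (E[X]E[Y])²
E[W] = 0.4, Var(W) = 0.16
E[P] = 0.5, Var(P) = 0.035714286
E[W²] = 0.16 + 0.4² = 0.32
E[P²] = 0.035714286 + 0.5² = 0.28571429
Var(Z) = 0.32*0.28571429 - (0.4*0.5)²
= 0.091428571 - 0.04 = 0.051428571

0.051428571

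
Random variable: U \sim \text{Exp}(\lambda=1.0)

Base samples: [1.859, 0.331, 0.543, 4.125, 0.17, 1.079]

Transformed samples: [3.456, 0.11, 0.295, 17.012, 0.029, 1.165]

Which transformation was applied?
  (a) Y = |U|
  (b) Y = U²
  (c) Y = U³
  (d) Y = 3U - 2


Checking option (b) Y = U²:
  U = 1.859 -> Y = 3.456 ✓
  U = 0.331 -> Y = 0.11 ✓
  U = 0.543 -> Y = 0.295 ✓
All samples match this transformation.

(b) U²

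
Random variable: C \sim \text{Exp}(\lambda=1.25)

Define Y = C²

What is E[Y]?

E[C²] = Var(C) + (E[C])² = 0.64 + 0.64 = 1.28

1.28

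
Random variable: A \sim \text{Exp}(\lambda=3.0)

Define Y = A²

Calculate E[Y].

E[A²] = Var(A) + (E[A])² = 0.11111111 + 0.11111111 = 0.22222222

0.22222222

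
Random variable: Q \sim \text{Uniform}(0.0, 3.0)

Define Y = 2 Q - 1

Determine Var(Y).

For Y = aQ + b: Var(Y) = a² * Var(Q)
Var(Q) = (3 - 0)^2/12 = 0.75
Var(Y) = 2² * 0.75 = 4 * 0.75 = 3

3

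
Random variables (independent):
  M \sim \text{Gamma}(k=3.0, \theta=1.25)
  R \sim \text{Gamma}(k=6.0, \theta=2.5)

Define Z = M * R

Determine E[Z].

For independent RVs: E[XY] = E[X]*E[Y]
E[M] = 3.75
E[R] = 15
E[Z] = 3.75 * 15 = 56.25

56.25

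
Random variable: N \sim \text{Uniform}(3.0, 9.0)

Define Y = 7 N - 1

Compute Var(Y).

For Y = aN + b: Var(Y) = a² * Var(N)
Var(N) = (9 - 3)^2/12 = 3
Var(Y) = 7² * 3 = 49 * 3 = 147

147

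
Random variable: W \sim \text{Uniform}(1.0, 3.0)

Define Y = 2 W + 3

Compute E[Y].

For Y = 2W + 3:
E[Y] = 2 * E[W] + 3
E[W] = (1 + 3)/2 = 2
E[Y] = 2 * 2 + 3 = 7

7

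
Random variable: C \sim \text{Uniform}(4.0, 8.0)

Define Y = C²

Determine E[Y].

Using E[X²] = Var(X) + (E[X])²:
E[C] = 6
Var(C) = (8 - 4)^2/12 = 1.3333333
E[C²] = 1.3333333 + 6² = 1.3333333 + 36 = 37.333333

37.333333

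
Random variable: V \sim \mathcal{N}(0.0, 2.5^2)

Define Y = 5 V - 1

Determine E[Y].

For Y = 5V - 1:
E[Y] = 5 * E[V] - 1
E[V] = 0.0 = 0
E[Y] = 5 * 0 - 1 = -1

-1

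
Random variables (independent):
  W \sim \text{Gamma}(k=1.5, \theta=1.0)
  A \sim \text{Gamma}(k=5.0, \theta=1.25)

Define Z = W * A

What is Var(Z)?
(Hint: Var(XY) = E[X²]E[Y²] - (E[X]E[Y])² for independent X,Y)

Var(XY) = E[X²]E[Y²] - (E[X]E[Y])²
E[W] = 1.5, Var(W) = 1.5
E[A] = 6.25, Var(A) = 7.8125
E[W²] = 1.5 + 1.5² = 3.75
E[A²] = 7.8125 + 6.25² = 46.875
Var(Z) = 3.75*46.875 - (1.5*6.25)²
= 175.78125 - 87.890625 = 87.890625

87.890625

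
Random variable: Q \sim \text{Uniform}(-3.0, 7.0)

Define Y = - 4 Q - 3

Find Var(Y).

For Y = aQ + b: Var(Y) = a² * Var(Q)
Var(Q) = (7 + 3)^2/12 = 8.3333333
Var(Y) = (-4)² * 8.3333333 = 16 * 8.3333333 = 133.33333

133.33333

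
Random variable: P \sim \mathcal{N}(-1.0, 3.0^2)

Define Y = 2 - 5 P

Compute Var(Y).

For Y = aP + b: Var(Y) = a² * Var(P)
Var(P) = 3.0^2 = 9
Var(Y) = (-5)² * 9 = 25 * 9 = 225

225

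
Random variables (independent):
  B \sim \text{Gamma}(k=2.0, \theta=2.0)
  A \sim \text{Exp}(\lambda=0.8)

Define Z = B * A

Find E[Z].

For independent RVs: E[XY] = E[X]*E[Y]
E[B] = 4
E[A] = 1.25
E[Z] = 4 * 1.25 = 5

5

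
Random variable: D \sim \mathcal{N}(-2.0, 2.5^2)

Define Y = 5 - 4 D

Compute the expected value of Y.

For Y = -4D + 5:
E[Y] = -4 * E[D] + 5
E[D] = -2.0 = -2
E[Y] = -4 * (-2) + 5 = 13

13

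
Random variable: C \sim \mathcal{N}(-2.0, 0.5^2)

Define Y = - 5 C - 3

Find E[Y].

For Y = -5C - 3:
E[Y] = -5 * E[C] - 3
E[C] = -2.0 = -2
E[Y] = -5 * (-2) - 3 = 7

7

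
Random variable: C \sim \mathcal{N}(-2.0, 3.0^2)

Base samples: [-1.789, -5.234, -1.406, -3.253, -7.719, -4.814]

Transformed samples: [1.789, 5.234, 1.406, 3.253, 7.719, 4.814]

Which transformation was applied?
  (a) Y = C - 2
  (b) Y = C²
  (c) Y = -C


Checking option (c) Y = -C:
  C = -1.789 -> Y = 1.789 ✓
  C = -5.234 -> Y = 5.234 ✓
  C = -1.406 -> Y = 1.406 ✓
All samples match this transformation.

(c) -C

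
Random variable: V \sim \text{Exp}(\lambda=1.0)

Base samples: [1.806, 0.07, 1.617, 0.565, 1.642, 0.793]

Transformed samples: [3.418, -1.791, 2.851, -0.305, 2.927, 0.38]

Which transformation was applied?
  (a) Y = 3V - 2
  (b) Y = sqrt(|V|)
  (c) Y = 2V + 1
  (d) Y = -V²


Checking option (a) Y = 3V - 2:
  V = 1.806 -> Y = 3.418 ✓
  V = 0.07 -> Y = -1.791 ✓
  V = 1.617 -> Y = 2.851 ✓
All samples match this transformation.

(a) 3V - 2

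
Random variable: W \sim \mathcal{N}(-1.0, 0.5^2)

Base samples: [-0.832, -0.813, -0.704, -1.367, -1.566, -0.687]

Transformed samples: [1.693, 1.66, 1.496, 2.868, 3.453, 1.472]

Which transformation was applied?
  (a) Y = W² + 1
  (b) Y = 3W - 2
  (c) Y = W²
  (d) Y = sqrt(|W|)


Checking option (a) Y = W² + 1:
  W = -0.832 -> Y = 1.693 ✓
  W = -0.813 -> Y = 1.66 ✓
  W = -0.704 -> Y = 1.496 ✓
All samples match this transformation.

(a) W² + 1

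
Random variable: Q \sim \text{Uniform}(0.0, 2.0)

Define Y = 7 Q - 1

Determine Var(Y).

For Y = aQ + b: Var(Y) = a² * Var(Q)
Var(Q) = (2 - 0)^2/12 = 0.33333333
Var(Y) = 7² * 0.33333333 = 49 * 0.33333333 = 16.333333

16.333333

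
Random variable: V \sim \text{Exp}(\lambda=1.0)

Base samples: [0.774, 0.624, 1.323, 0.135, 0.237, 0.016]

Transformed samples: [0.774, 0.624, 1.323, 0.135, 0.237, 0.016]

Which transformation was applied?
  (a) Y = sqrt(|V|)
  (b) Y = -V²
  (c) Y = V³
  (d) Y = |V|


Checking option (d) Y = |V|:
  V = 0.774 -> Y = 0.774 ✓
  V = 0.624 -> Y = 0.624 ✓
  V = 1.323 -> Y = 1.323 ✓
All samples match this transformation.

(d) |V|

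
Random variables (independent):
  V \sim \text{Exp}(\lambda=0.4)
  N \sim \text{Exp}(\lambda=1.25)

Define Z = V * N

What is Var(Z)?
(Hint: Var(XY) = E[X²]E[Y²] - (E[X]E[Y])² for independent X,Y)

Var(XY) = E[X²]E[Y²] - (E[X]E[Y])²
E[V] = 2.5, Var(V) = 6.25
E[N] = 0.8, Var(N) = 0.64
E[V²] = 6.25 + 2.5² = 12.5
E[N²] = 0.64 + 0.8² = 1.28
Var(Z) = 12.5*1.28 - (2.5*0.8)²
= 16 - 4 = 12

12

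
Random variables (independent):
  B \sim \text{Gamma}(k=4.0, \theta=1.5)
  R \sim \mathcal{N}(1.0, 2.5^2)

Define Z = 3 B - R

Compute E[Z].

E[Z] = 3*E[B] - 1*E[R]
E[B] = 6
E[R] = 1
E[Z] = 3*6 - 1*1 = 17

17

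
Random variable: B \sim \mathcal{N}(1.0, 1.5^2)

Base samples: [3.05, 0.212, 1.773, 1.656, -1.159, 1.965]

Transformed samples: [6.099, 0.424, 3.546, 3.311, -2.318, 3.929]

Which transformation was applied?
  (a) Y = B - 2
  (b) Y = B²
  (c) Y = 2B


Checking option (c) Y = 2B:
  B = 3.05 -> Y = 6.099 ✓
  B = 0.212 -> Y = 0.424 ✓
  B = 1.773 -> Y = 3.546 ✓
All samples match this transformation.

(c) 2B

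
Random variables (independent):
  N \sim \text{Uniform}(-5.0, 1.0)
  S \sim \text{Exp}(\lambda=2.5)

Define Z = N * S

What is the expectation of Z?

For independent RVs: E[XY] = E[X]*E[Y]
E[N] = -2
E[S] = 0.4
E[Z] = -2 * 0.4 = -0.8

-0.8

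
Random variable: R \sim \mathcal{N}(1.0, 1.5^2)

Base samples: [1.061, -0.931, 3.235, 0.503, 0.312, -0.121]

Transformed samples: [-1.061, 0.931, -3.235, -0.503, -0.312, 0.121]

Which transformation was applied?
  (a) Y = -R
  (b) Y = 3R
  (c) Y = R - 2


Checking option (a) Y = -R:
  R = 1.061 -> Y = -1.061 ✓
  R = -0.931 -> Y = 0.931 ✓
  R = 3.235 -> Y = -3.235 ✓
All samples match this transformation.

(a) -R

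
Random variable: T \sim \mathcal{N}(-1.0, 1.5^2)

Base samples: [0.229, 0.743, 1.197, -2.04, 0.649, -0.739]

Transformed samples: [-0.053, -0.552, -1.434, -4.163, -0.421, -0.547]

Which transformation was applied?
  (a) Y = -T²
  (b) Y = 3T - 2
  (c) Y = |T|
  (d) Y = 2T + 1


Checking option (a) Y = -T²:
  T = 0.229 -> Y = -0.053 ✓
  T = 0.743 -> Y = -0.552 ✓
  T = 1.197 -> Y = -1.434 ✓
All samples match this transformation.

(a) -T²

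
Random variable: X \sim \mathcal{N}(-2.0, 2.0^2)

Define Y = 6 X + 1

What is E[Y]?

For Y = 6X + 1:
E[Y] = 6 * E[X] + 1
E[X] = -2.0 = -2
E[Y] = 6 * (-2) + 1 = -11

-11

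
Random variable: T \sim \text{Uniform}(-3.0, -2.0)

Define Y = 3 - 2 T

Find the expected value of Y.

For Y = -2T + 3:
E[Y] = -2 * E[T] + 3
E[T] = (-3 - 2)/2 = -2.5
E[Y] = -2 * (-2.5) + 3 = 8

8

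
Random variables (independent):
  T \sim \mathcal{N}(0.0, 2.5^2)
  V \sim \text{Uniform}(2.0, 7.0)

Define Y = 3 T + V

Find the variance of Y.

For independent RVs: Var(aX + bY) = a²Var(X) + b²Var(Y)
Var(T) = 6.25
Var(V) = 2.0833333
Var(Y) = 3²*6.25 + 1²*2.0833333
= 9*6.25 + 1*2.0833333 = 58.333333

58.333333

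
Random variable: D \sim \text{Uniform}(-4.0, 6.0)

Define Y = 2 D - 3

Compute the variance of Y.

For Y = aD + b: Var(Y) = a² * Var(D)
Var(D) = (6 + 4)^2/12 = 8.3333333
Var(Y) = 2² * 8.3333333 = 4 * 8.3333333 = 33.333333

33.333333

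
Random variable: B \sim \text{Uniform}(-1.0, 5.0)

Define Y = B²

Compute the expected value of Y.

Using E[X²] = Var(X) + (E[X])²:
E[B] = 2
Var(B) = (5 + 1)^2/12 = 3
E[B²] = 3 + 2² = 3 + 4 = 7

7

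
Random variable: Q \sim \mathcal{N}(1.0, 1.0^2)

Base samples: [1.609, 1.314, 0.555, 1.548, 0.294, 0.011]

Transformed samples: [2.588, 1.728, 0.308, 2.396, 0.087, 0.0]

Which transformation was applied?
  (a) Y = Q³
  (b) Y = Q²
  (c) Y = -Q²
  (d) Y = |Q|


Checking option (b) Y = Q²:
  Q = 1.609 -> Y = 2.588 ✓
  Q = 1.314 -> Y = 1.728 ✓
  Q = 0.555 -> Y = 0.308 ✓
All samples match this transformation.

(b) Q²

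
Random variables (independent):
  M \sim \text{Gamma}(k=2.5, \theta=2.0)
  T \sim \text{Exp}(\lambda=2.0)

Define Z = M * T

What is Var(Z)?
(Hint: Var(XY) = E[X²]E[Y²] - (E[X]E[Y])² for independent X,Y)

Var(XY) = E[X²]E[Y²] - (E[X]E[Y])²
E[M] = 5, Var(M) = 10
E[T] = 0.5, Var(T) = 0.25
E[M²] = 10 + 5² = 35
E[T²] = 0.25 + 0.5² = 0.5
Var(Z) = 35*0.5 - (5*0.5)²
= 17.5 - 6.25 = 11.25

11.25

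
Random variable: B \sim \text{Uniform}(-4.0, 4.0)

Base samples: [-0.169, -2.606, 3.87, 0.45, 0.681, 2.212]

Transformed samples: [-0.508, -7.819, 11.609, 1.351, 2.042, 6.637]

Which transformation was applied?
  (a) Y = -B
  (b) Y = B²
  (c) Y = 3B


Checking option (c) Y = 3B:
  B = -0.169 -> Y = -0.508 ✓
  B = -2.606 -> Y = -7.819 ✓
  B = 3.87 -> Y = 11.609 ✓
All samples match this transformation.

(c) 3B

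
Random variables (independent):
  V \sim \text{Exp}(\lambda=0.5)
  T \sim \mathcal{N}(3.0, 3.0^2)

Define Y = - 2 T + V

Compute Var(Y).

For independent RVs: Var(aX + bY) = a²Var(X) + b²Var(Y)
Var(V) = 4
Var(T) = 9
Var(Y) = 1²*4 + (-2)²*9
= 1*4 + 4*9 = 40

40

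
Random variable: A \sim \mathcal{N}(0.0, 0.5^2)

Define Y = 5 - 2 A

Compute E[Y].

For Y = -2A + 5:
E[Y] = -2 * E[A] + 5
E[A] = 0.0 = 0
E[Y] = -2 * 0 + 5 = 5

5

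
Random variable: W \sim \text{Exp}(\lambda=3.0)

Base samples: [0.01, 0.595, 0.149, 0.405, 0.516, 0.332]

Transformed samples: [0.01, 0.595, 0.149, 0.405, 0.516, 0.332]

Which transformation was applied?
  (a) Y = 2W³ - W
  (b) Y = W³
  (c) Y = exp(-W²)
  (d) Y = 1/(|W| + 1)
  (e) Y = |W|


Checking option (e) Y = |W|:
  W = 0.01 -> Y = 0.01 ✓
  W = 0.595 -> Y = 0.595 ✓
  W = 0.149 -> Y = 0.149 ✓
All samples match this transformation.

(e) |W|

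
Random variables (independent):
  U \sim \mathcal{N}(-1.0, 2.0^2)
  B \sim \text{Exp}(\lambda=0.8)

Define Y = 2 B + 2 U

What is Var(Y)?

For independent RVs: Var(aX + bY) = a²Var(X) + b²Var(Y)
Var(U) = 4
Var(B) = 1.5625
Var(Y) = 2²*4 + 2²*1.5625
= 4*4 + 4*1.5625 = 22.25

22.25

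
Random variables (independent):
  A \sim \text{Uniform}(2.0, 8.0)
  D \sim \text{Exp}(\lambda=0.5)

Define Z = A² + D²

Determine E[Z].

E[Z] = E[A²] + E[D²]
E[A²] = Var(A) + E[A]² = 3 + 25 = 28
E[D²] = Var(D) + E[D]² = 4 + 4 = 8
E[Z] = 28 + 8 = 36

36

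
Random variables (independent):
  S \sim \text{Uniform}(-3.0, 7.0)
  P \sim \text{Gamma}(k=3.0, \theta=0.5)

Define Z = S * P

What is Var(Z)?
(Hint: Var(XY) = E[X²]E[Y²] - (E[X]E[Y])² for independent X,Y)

Var(XY) = E[X²]E[Y²] - (E[X]E[Y])²
E[S] = 2, Var(S) = 8.3333333
E[P] = 1.5, Var(P) = 0.75
E[S²] = 8.3333333 + 2² = 12.333333
E[P²] = 0.75 + 1.5² = 3
Var(Z) = 12.333333*3 - (2*1.5)²
= 37 - 9 = 28

28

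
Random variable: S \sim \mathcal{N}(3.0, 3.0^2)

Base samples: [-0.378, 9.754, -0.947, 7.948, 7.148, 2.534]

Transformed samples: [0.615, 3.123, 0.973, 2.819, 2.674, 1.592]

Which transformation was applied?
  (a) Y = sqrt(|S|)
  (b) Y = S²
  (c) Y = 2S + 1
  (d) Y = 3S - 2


Checking option (a) Y = sqrt(|S|):
  S = -0.378 -> Y = 0.615 ✓
  S = 9.754 -> Y = 3.123 ✓
  S = -0.947 -> Y = 0.973 ✓
All samples match this transformation.

(a) sqrt(|S|)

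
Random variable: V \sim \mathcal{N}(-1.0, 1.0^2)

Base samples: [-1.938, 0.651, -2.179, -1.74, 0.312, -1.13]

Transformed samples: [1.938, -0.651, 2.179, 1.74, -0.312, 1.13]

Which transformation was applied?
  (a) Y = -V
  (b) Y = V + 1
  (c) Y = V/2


Checking option (a) Y = -V:
  V = -1.938 -> Y = 1.938 ✓
  V = 0.651 -> Y = -0.651 ✓
  V = -2.179 -> Y = 2.179 ✓
All samples match this transformation.

(a) -V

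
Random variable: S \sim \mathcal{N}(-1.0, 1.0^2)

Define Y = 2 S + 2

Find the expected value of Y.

For Y = 2S + 2:
E[Y] = 2 * E[S] + 2
E[S] = -1.0 = -1
E[Y] = 2 * (-1) + 2 = 0

0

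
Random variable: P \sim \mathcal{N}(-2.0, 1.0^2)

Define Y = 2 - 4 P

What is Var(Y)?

For Y = aP + b: Var(Y) = a² * Var(P)
Var(P) = 1.0^2 = 1
Var(Y) = (-4)² * 1 = 16 * 1 = 16

16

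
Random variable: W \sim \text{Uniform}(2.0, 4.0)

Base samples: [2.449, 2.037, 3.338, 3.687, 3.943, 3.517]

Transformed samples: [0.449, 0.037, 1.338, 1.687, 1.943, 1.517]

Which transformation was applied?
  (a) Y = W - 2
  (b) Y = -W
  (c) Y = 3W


Checking option (a) Y = W - 2:
  W = 2.449 -> Y = 0.449 ✓
  W = 2.037 -> Y = 0.037 ✓
  W = 3.338 -> Y = 1.338 ✓
All samples match this transformation.

(a) W - 2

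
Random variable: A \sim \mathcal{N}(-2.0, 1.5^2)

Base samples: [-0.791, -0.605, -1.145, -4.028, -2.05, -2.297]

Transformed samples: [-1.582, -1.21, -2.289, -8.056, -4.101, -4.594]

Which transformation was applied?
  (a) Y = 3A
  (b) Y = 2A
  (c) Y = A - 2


Checking option (b) Y = 2A:
  A = -0.791 -> Y = -1.582 ✓
  A = -0.605 -> Y = -1.21 ✓
  A = -1.145 -> Y = -2.289 ✓
All samples match this transformation.

(b) 2A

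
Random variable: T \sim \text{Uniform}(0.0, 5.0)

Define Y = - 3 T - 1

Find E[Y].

For Y = -3T - 1:
E[Y] = -3 * E[T] - 1
E[T] = (0 + 5)/2 = 2.5
E[Y] = -3 * 2.5 - 1 = -8.5

-8.5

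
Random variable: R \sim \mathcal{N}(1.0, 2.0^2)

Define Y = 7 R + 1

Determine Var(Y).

For Y = aR + b: Var(Y) = a² * Var(R)
Var(R) = 2.0^2 = 4
Var(Y) = 7² * 4 = 49 * 4 = 196

196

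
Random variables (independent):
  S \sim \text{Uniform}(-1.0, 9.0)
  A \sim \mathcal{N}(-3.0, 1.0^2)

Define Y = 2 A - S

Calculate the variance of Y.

For independent RVs: Var(aX + bY) = a²Var(X) + b²Var(Y)
Var(S) = 8.3333333
Var(A) = 1
Var(Y) = (-1)²*8.3333333 + 2²*1
= 1*8.3333333 + 4*1 = 12.333333

12.333333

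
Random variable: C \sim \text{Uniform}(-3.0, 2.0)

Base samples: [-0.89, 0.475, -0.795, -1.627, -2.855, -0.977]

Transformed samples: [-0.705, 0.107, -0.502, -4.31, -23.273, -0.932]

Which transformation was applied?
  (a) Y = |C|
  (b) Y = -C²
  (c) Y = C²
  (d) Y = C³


Checking option (d) Y = C³:
  C = -0.89 -> Y = -0.705 ✓
  C = 0.475 -> Y = 0.107 ✓
  C = -0.795 -> Y = -0.502 ✓
All samples match this transformation.

(d) C³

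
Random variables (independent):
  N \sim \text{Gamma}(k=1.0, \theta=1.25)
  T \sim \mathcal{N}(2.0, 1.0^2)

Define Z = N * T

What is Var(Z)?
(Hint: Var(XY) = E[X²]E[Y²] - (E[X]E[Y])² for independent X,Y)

Var(XY) = E[X²]E[Y²] - (E[X]E[Y])²
E[N] = 1.25, Var(N) = 1.5625
E[T] = 2, Var(T) = 1
E[N²] = 1.5625 + 1.25² = 3.125
E[T²] = 1 + 2² = 5
Var(Z) = 3.125*5 - (1.25*2)²
= 15.625 - 6.25 = 9.375

9.375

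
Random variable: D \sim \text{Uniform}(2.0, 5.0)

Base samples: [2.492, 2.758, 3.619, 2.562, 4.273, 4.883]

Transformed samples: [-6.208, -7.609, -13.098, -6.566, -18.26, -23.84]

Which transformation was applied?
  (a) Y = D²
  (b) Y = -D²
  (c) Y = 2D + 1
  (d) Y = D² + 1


Checking option (b) Y = -D²:
  D = 2.492 -> Y = -6.208 ✓
  D = 2.758 -> Y = -7.609 ✓
  D = 3.619 -> Y = -13.098 ✓
All samples match this transformation.

(b) -D²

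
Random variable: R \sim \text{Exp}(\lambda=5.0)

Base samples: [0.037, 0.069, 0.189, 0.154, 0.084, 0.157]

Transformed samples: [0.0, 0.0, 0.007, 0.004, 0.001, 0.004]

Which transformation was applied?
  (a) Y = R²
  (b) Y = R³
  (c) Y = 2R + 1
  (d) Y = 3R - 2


Checking option (b) Y = R³:
  R = 0.037 -> Y = 0.0 ✓
  R = 0.069 -> Y = 0.0 ✓
  R = 0.189 -> Y = 0.007 ✓
All samples match this transformation.

(b) R³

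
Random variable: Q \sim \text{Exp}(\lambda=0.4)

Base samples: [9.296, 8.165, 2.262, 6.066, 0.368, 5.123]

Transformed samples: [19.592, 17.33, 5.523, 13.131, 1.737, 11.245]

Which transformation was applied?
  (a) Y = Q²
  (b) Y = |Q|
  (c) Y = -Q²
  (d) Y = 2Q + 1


Checking option (d) Y = 2Q + 1:
  Q = 9.296 -> Y = 19.592 ✓
  Q = 8.165 -> Y = 17.33 ✓
  Q = 2.262 -> Y = 5.523 ✓
All samples match this transformation.

(d) 2Q + 1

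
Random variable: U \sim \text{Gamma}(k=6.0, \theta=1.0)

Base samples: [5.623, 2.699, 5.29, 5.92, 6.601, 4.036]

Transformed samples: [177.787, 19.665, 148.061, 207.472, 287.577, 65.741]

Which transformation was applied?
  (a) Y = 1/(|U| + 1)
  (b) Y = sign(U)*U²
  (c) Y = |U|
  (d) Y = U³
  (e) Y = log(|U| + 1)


Checking option (d) Y = U³:
  U = 5.623 -> Y = 177.787 ✓
  U = 2.699 -> Y = 19.665 ✓
  U = 5.29 -> Y = 148.061 ✓
All samples match this transformation.

(d) U³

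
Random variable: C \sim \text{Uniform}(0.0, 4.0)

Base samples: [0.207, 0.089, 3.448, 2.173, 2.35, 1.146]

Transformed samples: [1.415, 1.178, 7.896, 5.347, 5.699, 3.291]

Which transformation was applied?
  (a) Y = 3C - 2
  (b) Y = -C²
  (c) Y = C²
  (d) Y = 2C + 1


Checking option (d) Y = 2C + 1:
  C = 0.207 -> Y = 1.415 ✓
  C = 0.089 -> Y = 1.178 ✓
  C = 3.448 -> Y = 7.896 ✓
All samples match this transformation.

(d) 2C + 1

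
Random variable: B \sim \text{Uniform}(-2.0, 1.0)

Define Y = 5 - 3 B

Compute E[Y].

For Y = -3B + 5:
E[Y] = -3 * E[B] + 5
E[B] = (-2 + 1)/2 = -0.5
E[Y] = -3 * (-0.5) + 5 = 6.5

6.5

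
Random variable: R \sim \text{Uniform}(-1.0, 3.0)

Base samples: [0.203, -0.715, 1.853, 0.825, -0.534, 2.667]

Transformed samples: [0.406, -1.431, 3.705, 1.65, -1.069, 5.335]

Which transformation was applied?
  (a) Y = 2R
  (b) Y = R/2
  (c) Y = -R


Checking option (a) Y = 2R:
  R = 0.203 -> Y = 0.406 ✓
  R = -0.715 -> Y = -1.431 ✓
  R = 1.853 -> Y = 3.705 ✓
All samples match this transformation.

(a) 2R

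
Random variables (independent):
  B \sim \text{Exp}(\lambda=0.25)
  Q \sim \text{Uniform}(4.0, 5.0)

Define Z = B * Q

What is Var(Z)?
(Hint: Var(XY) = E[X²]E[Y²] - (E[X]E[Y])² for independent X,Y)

Var(XY) = E[X²]E[Y²] - (E[X]E[Y])²
E[B] = 4, Var(B) = 16
E[Q] = 4.5, Var(Q) = 0.083333333
E[B²] = 16 + 4² = 32
E[Q²] = 0.083333333 + 4.5² = 20.333333
Var(Z) = 32*20.333333 - (4*4.5)²
= 650.66667 - 324 = 326.66667

326.66667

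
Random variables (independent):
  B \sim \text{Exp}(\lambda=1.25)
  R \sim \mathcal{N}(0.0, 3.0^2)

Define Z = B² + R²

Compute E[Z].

E[Z] = E[B²] + E[R²]
E[B²] = Var(B) + E[B]² = 0.64 + 0.64 = 1.28
E[R²] = Var(R) + E[R]² = 9 + 0 = 9
E[Z] = 1.28 + 9 = 10.28

10.28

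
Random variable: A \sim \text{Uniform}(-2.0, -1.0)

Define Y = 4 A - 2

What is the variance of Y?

For Y = aA + b: Var(Y) = a² * Var(A)
Var(A) = (-1 + 2)^2/12 = 0.083333333
Var(Y) = 4² * 0.083333333 = 16 * 0.083333333 = 1.3333333

1.3333333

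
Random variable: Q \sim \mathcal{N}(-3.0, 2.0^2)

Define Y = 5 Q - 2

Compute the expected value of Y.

For Y = 5Q - 2:
E[Y] = 5 * E[Q] - 2
E[Q] = -3.0 = -3
E[Y] = 5 * (-3) - 2 = -17

-17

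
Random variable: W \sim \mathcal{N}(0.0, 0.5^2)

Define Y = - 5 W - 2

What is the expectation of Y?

For Y = -5W - 2:
E[Y] = -5 * E[W] - 2
E[W] = 0.0 = 0
E[Y] = -5 * 0 - 2 = -2

-2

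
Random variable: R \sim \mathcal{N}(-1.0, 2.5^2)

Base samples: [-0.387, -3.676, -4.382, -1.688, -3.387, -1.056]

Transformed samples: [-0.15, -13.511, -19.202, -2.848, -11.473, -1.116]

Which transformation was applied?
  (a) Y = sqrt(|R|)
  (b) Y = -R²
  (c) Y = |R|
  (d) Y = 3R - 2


Checking option (b) Y = -R²:
  R = -0.387 -> Y = -0.15 ✓
  R = -3.676 -> Y = -13.511 ✓
  R = -4.382 -> Y = -19.202 ✓
All samples match this transformation.

(b) -R²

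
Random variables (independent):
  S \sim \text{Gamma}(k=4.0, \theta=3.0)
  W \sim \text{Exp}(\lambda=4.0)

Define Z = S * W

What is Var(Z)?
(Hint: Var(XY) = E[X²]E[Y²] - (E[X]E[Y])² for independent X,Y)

Var(XY) = E[X²]E[Y²] - (E[X]E[Y])²
E[S] = 12, Var(S) = 36
E[W] = 0.25, Var(W) = 0.0625
E[S²] = 36 + 12² = 180
E[W²] = 0.0625 + 0.25² = 0.125
Var(Z) = 180*0.125 - (12*0.25)²
= 22.5 - 9 = 13.5

13.5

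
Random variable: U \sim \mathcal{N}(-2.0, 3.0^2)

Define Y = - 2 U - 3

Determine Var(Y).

For Y = aU + b: Var(Y) = a² * Var(U)
Var(U) = 3.0^2 = 9
Var(Y) = (-2)² * 9 = 4 * 9 = 36

36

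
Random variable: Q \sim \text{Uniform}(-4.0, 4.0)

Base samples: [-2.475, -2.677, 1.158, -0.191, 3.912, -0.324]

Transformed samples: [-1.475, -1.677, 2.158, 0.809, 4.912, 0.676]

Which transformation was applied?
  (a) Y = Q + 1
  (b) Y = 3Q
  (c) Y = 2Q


Checking option (a) Y = Q + 1:
  Q = -2.475 -> Y = -1.475 ✓
  Q = -2.677 -> Y = -1.677 ✓
  Q = 1.158 -> Y = 2.158 ✓
All samples match this transformation.

(a) Q + 1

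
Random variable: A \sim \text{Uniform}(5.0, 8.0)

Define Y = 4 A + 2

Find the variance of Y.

For Y = aA + b: Var(Y) = a² * Var(A)
Var(A) = (8 - 5)^2/12 = 0.75
Var(Y) = 4² * 0.75 = 16 * 0.75 = 12

12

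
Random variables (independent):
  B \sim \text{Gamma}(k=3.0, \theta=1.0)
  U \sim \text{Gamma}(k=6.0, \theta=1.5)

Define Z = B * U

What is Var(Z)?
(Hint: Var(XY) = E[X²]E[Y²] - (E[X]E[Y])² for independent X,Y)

Var(XY) = E[X²]E[Y²] - (E[X]E[Y])²
E[B] = 3, Var(B) = 3
E[U] = 9, Var(U) = 13.5
E[B²] = 3 + 3² = 12
E[U²] = 13.5 + 9² = 94.5
Var(Z) = 12*94.5 - (3*9)²
= 1134 - 729 = 405

405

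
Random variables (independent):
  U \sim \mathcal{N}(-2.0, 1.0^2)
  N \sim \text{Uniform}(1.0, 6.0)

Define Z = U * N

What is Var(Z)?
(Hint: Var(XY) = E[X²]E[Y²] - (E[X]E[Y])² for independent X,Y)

Var(XY) = E[X²]E[Y²] - (E[X]E[Y])²
E[U] = -2, Var(U) = 1
E[N] = 3.5, Var(N) = 2.0833333
E[U²] = 1 + (-2)² = 5
E[N²] = 2.0833333 + 3.5² = 14.333333
Var(Z) = 5*14.333333 - (-2*3.5)²
= 71.666667 - 49 = 22.666667

22.666667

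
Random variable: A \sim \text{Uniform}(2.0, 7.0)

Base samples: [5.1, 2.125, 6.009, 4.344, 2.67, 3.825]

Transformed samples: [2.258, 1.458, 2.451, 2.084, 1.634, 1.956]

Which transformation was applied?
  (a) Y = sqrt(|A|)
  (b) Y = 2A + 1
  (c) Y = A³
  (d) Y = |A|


Checking option (a) Y = sqrt(|A|):
  A = 5.1 -> Y = 2.258 ✓
  A = 2.125 -> Y = 1.458 ✓
  A = 6.009 -> Y = 2.451 ✓
All samples match this transformation.

(a) sqrt(|A|)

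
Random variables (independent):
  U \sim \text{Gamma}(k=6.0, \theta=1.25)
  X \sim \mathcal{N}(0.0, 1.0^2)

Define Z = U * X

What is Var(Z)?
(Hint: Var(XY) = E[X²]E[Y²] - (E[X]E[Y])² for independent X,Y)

Var(XY) = E[X²]E[Y²] - (E[X]E[Y])²
E[U] = 7.5, Var(U) = 9.375
E[X] = 0, Var(X) = 1
E[U²] = 9.375 + 7.5² = 65.625
E[X²] = 1 + 0² = 1
Var(Z) = 65.625*1 - (7.5*0)²
= 65.625 - 0 = 65.625

65.625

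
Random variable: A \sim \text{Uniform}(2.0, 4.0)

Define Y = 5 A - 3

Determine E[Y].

For Y = 5A - 3:
E[Y] = 5 * E[A] - 3
E[A] = (2 + 4)/2 = 3
E[Y] = 5 * 3 - 3 = 12

12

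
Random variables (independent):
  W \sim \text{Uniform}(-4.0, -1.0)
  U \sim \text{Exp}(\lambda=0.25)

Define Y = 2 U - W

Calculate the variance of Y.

For independent RVs: Var(aX + bY) = a²Var(X) + b²Var(Y)
Var(W) = 0.75
Var(U) = 16
Var(Y) = (-1)²*0.75 + 2²*16
= 1*0.75 + 4*16 = 64.75

64.75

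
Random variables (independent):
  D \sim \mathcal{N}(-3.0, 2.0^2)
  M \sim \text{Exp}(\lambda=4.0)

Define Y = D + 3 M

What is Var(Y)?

For independent RVs: Var(aX + bY) = a²Var(X) + b²Var(Y)
Var(D) = 4
Var(M) = 0.0625
Var(Y) = 1²*4 + 3²*0.0625
= 1*4 + 9*0.0625 = 4.5625

4.5625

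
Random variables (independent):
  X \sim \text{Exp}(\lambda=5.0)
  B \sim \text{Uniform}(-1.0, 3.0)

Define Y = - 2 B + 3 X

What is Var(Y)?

For independent RVs: Var(aX + bY) = a²Var(X) + b²Var(Y)
Var(X) = 0.04
Var(B) = 1.3333333
Var(Y) = 3²*0.04 + (-2)²*1.3333333
= 9*0.04 + 4*1.3333333 = 5.6933333

5.6933333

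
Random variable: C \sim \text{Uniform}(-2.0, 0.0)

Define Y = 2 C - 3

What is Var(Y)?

For Y = aC + b: Var(Y) = a² * Var(C)
Var(C) = (0 + 2)^2/12 = 0.33333333
Var(Y) = 2² * 0.33333333 = 4 * 0.33333333 = 1.3333333

1.3333333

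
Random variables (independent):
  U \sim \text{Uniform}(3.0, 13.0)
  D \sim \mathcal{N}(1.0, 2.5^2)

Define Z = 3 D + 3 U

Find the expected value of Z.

E[Z] = 3*E[U] + 3*E[D]
E[U] = 8
E[D] = 1
E[Z] = 3*8 + 3*1 = 27

27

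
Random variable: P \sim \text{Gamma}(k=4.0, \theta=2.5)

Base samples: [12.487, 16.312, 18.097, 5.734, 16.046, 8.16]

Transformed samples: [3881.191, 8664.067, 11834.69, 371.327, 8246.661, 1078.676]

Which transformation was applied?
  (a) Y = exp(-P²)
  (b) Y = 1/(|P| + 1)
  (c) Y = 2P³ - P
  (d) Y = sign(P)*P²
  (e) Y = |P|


Checking option (c) Y = 2P³ - P:
  P = 12.487 -> Y = 3881.191 ✓
  P = 16.312 -> Y = 8664.067 ✓
  P = 18.097 -> Y = 11834.69 ✓
All samples match this transformation.

(c) 2P³ - P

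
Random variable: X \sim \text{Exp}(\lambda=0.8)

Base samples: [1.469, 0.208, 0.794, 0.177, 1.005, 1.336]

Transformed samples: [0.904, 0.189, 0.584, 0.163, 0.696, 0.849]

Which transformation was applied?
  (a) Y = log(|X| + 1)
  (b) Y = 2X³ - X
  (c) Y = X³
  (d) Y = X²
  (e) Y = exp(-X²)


Checking option (a) Y = log(|X| + 1):
  X = 1.469 -> Y = 0.904 ✓
  X = 0.208 -> Y = 0.189 ✓
  X = 0.794 -> Y = 0.584 ✓
All samples match this transformation.

(a) log(|X| + 1)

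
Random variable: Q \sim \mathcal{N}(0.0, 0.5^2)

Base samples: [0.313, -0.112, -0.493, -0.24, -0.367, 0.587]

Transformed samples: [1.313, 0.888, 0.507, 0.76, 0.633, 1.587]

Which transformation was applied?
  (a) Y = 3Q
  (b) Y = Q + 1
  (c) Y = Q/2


Checking option (b) Y = Q + 1:
  Q = 0.313 -> Y = 1.313 ✓
  Q = -0.112 -> Y = 0.888 ✓
  Q = -0.493 -> Y = 0.507 ✓
All samples match this transformation.

(b) Q + 1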